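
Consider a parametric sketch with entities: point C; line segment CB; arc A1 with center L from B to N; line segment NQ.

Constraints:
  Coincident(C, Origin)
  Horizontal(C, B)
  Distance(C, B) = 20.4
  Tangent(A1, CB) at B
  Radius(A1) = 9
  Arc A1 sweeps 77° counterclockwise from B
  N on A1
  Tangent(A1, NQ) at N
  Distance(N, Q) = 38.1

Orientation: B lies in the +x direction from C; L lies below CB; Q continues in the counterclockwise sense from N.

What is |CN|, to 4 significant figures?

13.56

C is at the origin; CB is horizontal with |CB| = 20.4 and B on the +x side, so B = (20.40, 0.000). The tangent condition forces LB to be normal to CB, so L = B + (0, -9) = (20.40, -9.000). On A1, B sits at bearing 90° from L; a 77° counterclockwise sweep puts N at bearing 167°, so N = L + 9.0·(cos 167°, sin 167°) = (11.63, -6.975). Then |CN| = |N − C| = 13.56.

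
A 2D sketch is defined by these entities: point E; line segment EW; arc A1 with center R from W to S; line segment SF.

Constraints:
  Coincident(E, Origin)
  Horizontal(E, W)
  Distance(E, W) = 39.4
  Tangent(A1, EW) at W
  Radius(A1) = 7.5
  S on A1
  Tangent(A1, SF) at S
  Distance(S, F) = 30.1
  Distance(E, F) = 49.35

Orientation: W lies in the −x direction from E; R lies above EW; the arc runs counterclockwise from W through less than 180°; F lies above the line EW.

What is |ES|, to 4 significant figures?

32.77

E is at the origin; EW is horizontal with |EW| = 39.4 and W on the −x side, so W = (-39.40, 0.000). Tangency of A1 to EW means the radius RW is perpendicular to EW, so R = W + (0, 7.5) = (-39.40, 7.500). Since RS ⟂ SF (tangency), |RF| = √(7.5² + 30.1²) = 31.02 regardless of where S sits on A1. So F lies on both circle(E, 49.35) and circle(R, 31.02); the above-EW intersection is F = (-31.95, 37.61). S is the foot of the tangent from F: S = (-31.90, 7.512).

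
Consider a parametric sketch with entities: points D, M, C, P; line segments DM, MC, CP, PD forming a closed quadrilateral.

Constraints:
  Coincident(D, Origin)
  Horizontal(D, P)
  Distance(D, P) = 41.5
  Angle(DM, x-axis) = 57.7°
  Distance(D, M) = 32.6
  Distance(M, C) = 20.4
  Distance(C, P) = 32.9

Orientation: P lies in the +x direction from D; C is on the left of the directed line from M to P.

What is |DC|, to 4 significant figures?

49.46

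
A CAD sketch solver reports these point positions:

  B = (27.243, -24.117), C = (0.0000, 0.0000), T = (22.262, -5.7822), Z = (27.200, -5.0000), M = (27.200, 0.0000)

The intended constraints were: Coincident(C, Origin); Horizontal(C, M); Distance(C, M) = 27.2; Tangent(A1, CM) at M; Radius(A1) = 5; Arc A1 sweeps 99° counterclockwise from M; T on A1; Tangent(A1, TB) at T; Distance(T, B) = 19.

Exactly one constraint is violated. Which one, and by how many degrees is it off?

Tangent(A1, TB) at T — off by 6.20°.

C = (0.00, 0.00) ✓; C.y = 0.00, M.y = 0.00 ✓; |CM| = 27.20 ✓; ∠(ZM, MC) = 90.00° ✓; |ZM| = 5.000 ✓; bearing(Z→T) − bearing(Z→M) = 99.00° ✓; |ZT| = 5.000 ✓; ∠(ZT, TB) = 83.80° ✗; |TB| = 19.00 ✓.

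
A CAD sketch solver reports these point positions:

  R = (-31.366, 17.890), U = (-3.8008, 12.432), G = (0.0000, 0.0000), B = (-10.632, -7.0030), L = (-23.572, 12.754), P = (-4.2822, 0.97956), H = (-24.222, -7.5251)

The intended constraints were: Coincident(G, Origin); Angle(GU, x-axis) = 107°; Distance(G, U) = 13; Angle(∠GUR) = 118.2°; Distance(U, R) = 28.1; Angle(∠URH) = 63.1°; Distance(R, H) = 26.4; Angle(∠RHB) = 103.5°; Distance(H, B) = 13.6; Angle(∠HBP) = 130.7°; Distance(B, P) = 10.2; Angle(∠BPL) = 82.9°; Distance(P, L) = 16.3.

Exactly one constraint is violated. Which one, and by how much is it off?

Distance(P, L) = 16.3 — off by 6.30.

G = (0.00, 0.00) ✓; GU at 107.0° ✓; |GU| = 13.00 ✓; ∠GUR = 118.2° ✓; |UR| = 28.10 ✓; ∠URH = 63.10° ✓; |RH| = 26.40 ✓; ∠RHB = 103.5° ✓; |HB| = 13.60 ✓; ∠HBP = 130.7° ✓; |BP| = 10.20 ✓; ∠BPL = 82.90° ✓; |PL| = 22.60 ✗.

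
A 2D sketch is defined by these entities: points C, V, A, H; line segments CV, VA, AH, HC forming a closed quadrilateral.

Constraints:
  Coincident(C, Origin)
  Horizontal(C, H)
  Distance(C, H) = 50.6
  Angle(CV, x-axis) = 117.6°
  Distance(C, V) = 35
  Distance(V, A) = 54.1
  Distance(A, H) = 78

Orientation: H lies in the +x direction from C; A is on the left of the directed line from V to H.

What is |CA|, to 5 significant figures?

74.205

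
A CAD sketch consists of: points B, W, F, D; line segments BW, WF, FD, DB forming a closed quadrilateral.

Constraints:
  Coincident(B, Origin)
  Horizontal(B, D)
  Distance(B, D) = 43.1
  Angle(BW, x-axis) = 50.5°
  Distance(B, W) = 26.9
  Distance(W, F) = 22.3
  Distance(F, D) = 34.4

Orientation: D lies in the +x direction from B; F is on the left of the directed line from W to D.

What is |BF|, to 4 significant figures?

48.75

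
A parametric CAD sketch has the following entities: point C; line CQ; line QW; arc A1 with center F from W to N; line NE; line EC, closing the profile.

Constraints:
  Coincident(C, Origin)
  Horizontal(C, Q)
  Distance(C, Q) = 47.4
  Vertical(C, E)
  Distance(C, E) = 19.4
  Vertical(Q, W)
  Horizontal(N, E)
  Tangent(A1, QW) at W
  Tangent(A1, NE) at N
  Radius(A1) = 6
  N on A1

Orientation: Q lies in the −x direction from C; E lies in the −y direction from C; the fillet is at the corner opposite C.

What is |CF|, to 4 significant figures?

43.51

C is at the origin; CQ is horizontal with |CQ| = 47.4 and Q on the −x side, so Q = (-47.40, 0.000). CE is vertical with |CE| = 19.4 and E on the −y side, so E = (0.000, -19.40). The virtual corner opposite C is at (-47.40, -19.40). Tangency of A1 to QW means the radius FW is perpendicular to QW and since A1 is tangent to NE there, FN ⟂ NE, with radius 6.0, so the center F sits 6.0 in from both sides at F = (-41.40, -13.40). Then |CF| = |F − C| = 43.51.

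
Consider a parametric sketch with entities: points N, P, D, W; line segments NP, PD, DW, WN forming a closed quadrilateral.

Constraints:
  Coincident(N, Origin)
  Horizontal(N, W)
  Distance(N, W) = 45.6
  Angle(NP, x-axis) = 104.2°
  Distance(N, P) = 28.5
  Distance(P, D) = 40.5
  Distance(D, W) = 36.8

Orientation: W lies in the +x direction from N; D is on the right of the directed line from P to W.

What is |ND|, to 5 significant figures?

13.525

N is at the origin; NW is horizontal with |NW| = 45.6 and W in +x, so W = (45.6, 0). NP runs at 104.2° with |NP| = 28.5, so P = (-6.9913, 27.629). D is determined by |PD| = 40.5 and |DW| = 36.8 together: it lies at the intersection of circle(P, 40.5) and circle(W, 36.8). With |PW| = 59.407, the foot of the radical line on PW is 32.111 from P and the perpendicular offset is √(40.5² − 32.111²) = 24.681. Taking the right-of-PW solution: D = (9.9567, -9.1542).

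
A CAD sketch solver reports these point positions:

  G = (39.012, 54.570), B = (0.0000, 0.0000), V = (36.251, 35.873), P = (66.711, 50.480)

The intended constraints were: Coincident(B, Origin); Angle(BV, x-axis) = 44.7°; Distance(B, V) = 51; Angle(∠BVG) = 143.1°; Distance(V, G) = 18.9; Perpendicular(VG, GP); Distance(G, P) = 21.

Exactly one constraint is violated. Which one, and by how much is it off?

Distance(G, P) = 21 — off by 7.00.

B = (0.00, 0.00) ✓; BV at 44.70° ✓; |BV| = 51.00 ✓; ∠BVG = 143.1° ✓; |VG| = 18.90 ✓; ∠(VG, GP) = 90.00° ✓; |GP| = 28.00 ✗.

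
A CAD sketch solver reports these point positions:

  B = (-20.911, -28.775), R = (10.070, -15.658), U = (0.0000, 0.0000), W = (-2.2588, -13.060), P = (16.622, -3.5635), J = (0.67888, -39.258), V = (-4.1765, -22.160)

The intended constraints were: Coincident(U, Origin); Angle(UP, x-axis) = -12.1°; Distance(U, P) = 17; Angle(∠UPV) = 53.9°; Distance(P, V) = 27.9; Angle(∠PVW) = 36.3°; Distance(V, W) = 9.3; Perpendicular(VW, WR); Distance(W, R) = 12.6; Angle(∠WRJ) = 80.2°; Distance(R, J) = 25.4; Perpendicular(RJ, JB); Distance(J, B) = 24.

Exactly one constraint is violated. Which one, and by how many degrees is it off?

Perpendicular(RJ, JB) — off by 4.20°.

U = (0.00, 0.00) ✓; UP at -12.10° ✓; |UP| = 17.00 ✓; ∠UPV = 53.90° ✓; |PV| = 27.90 ✓; ∠PVW = 36.30° ✓; |VW| = 9.300 ✓; ∠(VW, WR) = 90.00° ✓; |WR| = 12.60 ✓; ∠WRJ = 80.20° ✓; |RJ| = 25.40 ✓; ∠(RJ, JB) = 94.20° ✗; |JB| = 24.00 ✓.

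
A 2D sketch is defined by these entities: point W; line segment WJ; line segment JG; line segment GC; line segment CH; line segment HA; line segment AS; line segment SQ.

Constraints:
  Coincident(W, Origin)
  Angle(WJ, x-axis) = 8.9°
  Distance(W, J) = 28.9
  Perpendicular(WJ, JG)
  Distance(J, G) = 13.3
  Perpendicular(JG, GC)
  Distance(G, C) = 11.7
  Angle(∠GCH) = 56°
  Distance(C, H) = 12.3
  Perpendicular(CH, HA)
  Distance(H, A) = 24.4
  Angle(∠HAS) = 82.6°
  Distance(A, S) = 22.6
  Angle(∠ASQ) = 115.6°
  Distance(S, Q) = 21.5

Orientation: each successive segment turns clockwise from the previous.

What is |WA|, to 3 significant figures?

47.4

W is at the origin; WJ runs at 8.9° with length 28.9, so J = (28.6, 4.47). WJ is perpendicular to JG, so JG runs at -81.1°; with |JG| = 13.3, G = (30.6, -8.67). The perpendicularity gives GC at right angles to JG, so GC runs at -171°; with |GC| = 11.7, C = (19.1, -10.5). ∠GCH = 56.0° gives CH at 64.9° from the x-axis; with |CH| = 12.3, H = (24.3, 0.660). The perpendicularity gives HA at right angles to CH, so HA runs at -25.1°; with |HA| = 24.4, A = (46.4, -9.69). Then |WA| = |A − W| = 47.4.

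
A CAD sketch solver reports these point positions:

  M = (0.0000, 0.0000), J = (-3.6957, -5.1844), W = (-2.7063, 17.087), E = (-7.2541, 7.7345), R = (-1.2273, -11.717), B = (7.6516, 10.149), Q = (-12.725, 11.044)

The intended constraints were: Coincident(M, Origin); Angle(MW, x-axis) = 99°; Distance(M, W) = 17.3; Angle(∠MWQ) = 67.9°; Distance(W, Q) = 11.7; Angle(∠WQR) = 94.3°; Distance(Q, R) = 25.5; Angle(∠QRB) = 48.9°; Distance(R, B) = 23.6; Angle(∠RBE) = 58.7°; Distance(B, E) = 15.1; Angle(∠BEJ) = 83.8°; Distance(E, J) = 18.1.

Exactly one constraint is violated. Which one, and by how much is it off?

Distance(E, J) = 18.1 — off by 4.70.

M = (0.00, 0.00) ✓; MW at 99.00° ✓; |MW| = 17.30 ✓; ∠MWQ = 67.90° ✓; |WQ| = 11.70 ✓; ∠WQR = 94.30° ✓; |QR| = 25.50 ✓; ∠QRB = 48.90° ✓; |RB| = 23.60 ✓; ∠RBE = 58.70° ✓; |BE| = 15.10 ✓; ∠BEJ = 83.80° ✓; |EJ| = 13.40 ✗.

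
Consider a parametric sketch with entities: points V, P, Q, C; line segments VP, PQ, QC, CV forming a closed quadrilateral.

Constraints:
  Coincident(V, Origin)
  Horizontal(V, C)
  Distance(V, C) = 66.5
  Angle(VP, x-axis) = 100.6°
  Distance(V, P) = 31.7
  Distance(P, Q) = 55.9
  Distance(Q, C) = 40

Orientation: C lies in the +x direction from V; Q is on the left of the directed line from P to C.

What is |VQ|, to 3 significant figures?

61.7

V is at the origin; VC is horizontal with |VC| = 66.5 and C in +x, so C = (66.5, 0). VP runs at 100.6° with |VP| = 31.7, so P = (-5.83, 31.2). Q is determined by |PQ| = 55.9 and |QC| = 40.0 together: it lies at the intersection of circle(P, 55.9) and circle(C, 40.0). With |PC| = 78.8, the foot of the radical line on PC is 49.1 from P and the perpendicular offset is √(55.9² − 49.1²) = 26.8. Taking the left-of-PC solution: Q = (49.8, 36.4).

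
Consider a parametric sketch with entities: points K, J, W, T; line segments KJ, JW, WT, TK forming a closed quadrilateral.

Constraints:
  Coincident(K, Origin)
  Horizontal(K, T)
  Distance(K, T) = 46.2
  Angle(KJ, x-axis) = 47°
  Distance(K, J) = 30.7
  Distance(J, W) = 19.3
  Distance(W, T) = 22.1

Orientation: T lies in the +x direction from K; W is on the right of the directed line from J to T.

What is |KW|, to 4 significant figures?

24.62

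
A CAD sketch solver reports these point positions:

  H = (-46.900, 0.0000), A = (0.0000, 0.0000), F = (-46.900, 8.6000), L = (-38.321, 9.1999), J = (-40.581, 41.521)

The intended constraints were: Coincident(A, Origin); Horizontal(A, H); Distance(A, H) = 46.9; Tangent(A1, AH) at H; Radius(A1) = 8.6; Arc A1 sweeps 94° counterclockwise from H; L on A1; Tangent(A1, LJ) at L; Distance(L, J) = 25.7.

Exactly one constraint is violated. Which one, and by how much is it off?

Distance(L, J) = 25.7 — off by 6.70.

A = (0.00, 0.00) ✓; A.y = 0.00, H.y = 0.00 ✓; |AH| = 46.90 ✓; ∠(FH, HA) = 90.00° ✓; |FH| = 8.600 ✓; bearing(F→L) − bearing(F→H) = 94.00° ✓; |FL| = 8.600 ✓; ∠(FL, LJ) = 90.00° ✓; |LJ| = 32.40 ✗.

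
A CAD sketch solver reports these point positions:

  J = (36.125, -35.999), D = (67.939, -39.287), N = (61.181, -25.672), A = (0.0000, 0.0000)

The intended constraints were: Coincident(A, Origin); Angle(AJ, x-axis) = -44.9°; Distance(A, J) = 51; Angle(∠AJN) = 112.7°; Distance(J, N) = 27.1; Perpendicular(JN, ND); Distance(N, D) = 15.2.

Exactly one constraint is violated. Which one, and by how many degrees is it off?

Perpendicular(JN, ND) — off by 4.00°.

A = (0.00, 0.00) ✓; AJ at -44.90° ✓; |AJ| = 51.00 ✓; ∠AJN = 112.7° ✓; |JN| = 27.10 ✓; ∠(JN, ND) = 86.00° ✗; |ND| = 15.20 ✓.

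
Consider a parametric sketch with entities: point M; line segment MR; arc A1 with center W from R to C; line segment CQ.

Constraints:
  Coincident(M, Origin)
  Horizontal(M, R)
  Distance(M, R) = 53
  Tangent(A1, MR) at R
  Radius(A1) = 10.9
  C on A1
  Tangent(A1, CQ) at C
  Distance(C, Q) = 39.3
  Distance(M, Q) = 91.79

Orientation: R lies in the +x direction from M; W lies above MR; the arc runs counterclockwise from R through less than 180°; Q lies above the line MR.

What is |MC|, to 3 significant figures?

62.3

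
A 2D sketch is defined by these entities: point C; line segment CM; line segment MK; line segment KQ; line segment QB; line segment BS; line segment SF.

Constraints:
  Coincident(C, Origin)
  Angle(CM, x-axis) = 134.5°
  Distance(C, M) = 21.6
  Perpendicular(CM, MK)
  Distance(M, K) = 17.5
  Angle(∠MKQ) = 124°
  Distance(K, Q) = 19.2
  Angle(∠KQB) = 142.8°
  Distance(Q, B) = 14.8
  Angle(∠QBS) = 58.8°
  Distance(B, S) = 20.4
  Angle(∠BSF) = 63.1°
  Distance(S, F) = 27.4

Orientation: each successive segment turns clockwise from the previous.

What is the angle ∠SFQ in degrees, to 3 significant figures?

28.5°

C is at the origin; CM runs at 134.5° with length 21.6, so M = (-15.1, 15.4). The perpendicularity gives MK at right angles to CM, so MK runs at 44.5°; with |MK| = 17.5, K = (-2.66, 27.7). ∠MKQ = 124.0° gives KQ at -11.5° from the x-axis; with |KQ| = 19.2, Q = (16.2, 23.8). ∠KQB = 142.8° gives QB at -48.7° from the x-axis; with |QB| = 14.8, B = (25.9, 12.7). ∠QBS = 58.8° gives BS at -170° from the x-axis; with |BS| = 20.4, S = (5.84, 9.15). ∠BSF = 63.1° gives SF at 73.2° from the x-axis; with |SF| = 27.4, F = (13.8, 35.4). Then cos ∠SFQ = FS·FQ / (|FS||FQ|), giving 28.5°.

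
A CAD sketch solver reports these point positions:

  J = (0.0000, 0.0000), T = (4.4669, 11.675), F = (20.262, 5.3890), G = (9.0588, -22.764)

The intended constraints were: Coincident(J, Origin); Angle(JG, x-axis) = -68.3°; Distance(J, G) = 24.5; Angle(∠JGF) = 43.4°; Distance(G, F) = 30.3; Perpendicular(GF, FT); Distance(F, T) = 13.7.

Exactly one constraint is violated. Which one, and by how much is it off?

Distance(F, T) = 13.7 — off by 3.30.

J = (0.00, 0.00) ✓; JG at -68.30° ✓; |JG| = 24.50 ✓; ∠JGF = 43.40° ✓; |GF| = 30.30 ✓; ∠(GF, FT) = 90.00° ✓; |FT| = 17.00 ✗.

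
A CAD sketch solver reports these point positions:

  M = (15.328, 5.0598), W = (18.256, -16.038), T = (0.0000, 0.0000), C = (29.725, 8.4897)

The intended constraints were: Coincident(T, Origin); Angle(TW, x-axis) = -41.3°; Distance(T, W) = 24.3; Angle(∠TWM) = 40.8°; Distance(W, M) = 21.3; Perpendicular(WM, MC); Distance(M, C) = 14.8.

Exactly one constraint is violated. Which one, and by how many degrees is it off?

Perpendicular(WM, MC) — off by 5.50°.

T = (0.00, 0.00) ✓; TW at -41.30° ✓; |TW| = 24.30 ✓; ∠TWM = 40.80° ✓; |WM| = 21.30 ✓; ∠(WM, MC) = 84.50° ✗; |MC| = 14.80 ✓.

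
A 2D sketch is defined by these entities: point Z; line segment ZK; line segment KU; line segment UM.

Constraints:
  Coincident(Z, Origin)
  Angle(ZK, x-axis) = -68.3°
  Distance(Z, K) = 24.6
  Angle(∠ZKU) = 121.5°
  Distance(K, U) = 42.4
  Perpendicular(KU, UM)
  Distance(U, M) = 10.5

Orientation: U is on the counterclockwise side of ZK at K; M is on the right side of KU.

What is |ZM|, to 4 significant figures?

63.59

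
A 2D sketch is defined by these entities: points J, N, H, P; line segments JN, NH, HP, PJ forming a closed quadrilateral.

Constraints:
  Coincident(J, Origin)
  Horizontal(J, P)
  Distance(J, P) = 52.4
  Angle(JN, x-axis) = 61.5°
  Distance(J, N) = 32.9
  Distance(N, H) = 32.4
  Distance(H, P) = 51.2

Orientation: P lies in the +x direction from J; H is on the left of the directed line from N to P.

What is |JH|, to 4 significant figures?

64.17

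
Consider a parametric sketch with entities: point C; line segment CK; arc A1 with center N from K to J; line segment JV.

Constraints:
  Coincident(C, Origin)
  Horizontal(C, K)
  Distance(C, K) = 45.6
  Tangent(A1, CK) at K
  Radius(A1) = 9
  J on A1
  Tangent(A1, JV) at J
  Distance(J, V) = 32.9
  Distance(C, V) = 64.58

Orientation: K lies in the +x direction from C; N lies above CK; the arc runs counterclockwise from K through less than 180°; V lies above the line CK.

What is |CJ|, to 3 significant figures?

55.5

Checks: |NJ| = 9.000 ✓; ∠(NJ, JV) = 90.00° ✓; |JV| = 32.90 ✓; |CV| = 64.58 ✓.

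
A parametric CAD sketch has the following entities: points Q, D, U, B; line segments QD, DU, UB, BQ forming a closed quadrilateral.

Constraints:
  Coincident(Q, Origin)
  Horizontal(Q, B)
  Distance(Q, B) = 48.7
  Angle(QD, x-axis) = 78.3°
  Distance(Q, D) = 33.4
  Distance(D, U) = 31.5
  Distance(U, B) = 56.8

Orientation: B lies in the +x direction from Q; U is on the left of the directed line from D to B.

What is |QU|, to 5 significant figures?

61.645

Q is at the origin; QB is horizontal with |QB| = 48.7 and B in +x, so B = (48.7, 0). QD runs at 78.3° with |QD| = 33.4, so D = (6.7731, 32.706). U is determined by |DU| = 31.5 and |UB| = 56.8 together: it lies at the intersection of circle(D, 31.5) and circle(B, 56.8). With |DB| = 53.175, the foot of the radical line on DB is 5.5812 from D and the perpendicular offset is √(31.5² − 5.5812²) = 31.002. Taking the left-of-DB solution: U = (30.242, 53.717).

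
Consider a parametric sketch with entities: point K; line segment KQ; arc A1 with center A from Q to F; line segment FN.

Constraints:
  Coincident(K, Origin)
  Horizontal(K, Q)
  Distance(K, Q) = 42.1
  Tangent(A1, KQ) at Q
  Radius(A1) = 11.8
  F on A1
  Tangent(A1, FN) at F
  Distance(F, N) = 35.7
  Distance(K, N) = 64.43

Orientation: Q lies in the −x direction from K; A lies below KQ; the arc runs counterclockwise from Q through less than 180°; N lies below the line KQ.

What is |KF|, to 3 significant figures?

55.5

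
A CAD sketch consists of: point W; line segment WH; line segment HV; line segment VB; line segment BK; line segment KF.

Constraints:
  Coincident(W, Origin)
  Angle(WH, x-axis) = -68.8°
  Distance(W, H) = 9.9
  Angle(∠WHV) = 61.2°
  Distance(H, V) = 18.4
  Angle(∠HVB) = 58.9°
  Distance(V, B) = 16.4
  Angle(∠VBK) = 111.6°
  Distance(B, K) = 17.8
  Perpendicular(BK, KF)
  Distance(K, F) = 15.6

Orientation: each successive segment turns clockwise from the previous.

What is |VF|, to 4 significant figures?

23.84

W is at the origin; WH runs at -68.8° with length 9.9, so H = (3.580, -9.230). ∠WHV = 61.2° gives HV at 172.4° from the x-axis; with |HV| = 18.4, V = (-14.66, -6.796). ∠HVB = 58.9° gives VB at 51.30° from the x-axis; with |VB| = 16.4, B = (-4.404, 6.003). ∠VBK = 111.6° gives BK at -17.10° from the x-axis; with |BK| = 17.8, K = (12.61, 0.7687). BK ⟂ KF, so KF runs at -107.1°; with |KF| = 15.6, F = (8.022, -14.14). Then |VF| = |F − V| = 23.84.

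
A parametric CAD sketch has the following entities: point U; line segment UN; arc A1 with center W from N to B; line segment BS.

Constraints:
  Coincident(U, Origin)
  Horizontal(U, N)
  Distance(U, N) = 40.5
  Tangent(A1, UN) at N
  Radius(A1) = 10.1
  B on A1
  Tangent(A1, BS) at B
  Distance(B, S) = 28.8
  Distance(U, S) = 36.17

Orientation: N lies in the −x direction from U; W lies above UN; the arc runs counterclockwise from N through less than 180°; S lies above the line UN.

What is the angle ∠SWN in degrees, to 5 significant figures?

133.59°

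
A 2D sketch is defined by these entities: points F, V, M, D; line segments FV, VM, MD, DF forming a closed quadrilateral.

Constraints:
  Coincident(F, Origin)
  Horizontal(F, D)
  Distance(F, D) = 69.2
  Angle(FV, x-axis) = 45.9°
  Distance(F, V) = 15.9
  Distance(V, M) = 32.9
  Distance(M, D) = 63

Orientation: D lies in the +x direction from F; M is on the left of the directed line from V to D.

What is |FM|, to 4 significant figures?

47.88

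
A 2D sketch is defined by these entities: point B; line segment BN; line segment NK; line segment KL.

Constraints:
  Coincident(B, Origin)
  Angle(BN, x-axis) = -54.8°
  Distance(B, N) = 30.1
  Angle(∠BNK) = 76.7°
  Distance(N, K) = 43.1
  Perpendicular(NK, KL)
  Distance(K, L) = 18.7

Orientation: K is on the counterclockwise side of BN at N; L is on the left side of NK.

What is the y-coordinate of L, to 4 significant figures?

20.07

B is at the origin; BN runs at -54.8° with length 30.1, so N = 30.1·(cos -54.8°, sin -54.8°) = (17.35, -24.60). ∠BNK = 76.7°, so NK runs at -54.8° + (180° − 76.7°) = 48.50° from the x-axis; with |NK| = 43.1, K = N + 43.1·(cos 48.50°, sin 48.50°) = (45.91, 7.684). The perpendicularity gives KL at right angles to NK; with |KL| = 18.7 on the left of NK, L = K + 18.7·(-0.7490, 0.6626) = (31.90, 20.07). So L.y = 20.07.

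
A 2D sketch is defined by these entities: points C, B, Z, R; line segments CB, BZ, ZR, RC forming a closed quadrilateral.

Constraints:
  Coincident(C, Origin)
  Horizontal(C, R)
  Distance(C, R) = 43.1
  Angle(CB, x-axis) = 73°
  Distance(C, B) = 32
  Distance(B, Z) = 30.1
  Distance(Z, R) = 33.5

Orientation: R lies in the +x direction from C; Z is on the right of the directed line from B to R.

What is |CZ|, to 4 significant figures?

9.617

Checks: |BZ| = 30.10 ✓; |ZR| = 33.50 ✓.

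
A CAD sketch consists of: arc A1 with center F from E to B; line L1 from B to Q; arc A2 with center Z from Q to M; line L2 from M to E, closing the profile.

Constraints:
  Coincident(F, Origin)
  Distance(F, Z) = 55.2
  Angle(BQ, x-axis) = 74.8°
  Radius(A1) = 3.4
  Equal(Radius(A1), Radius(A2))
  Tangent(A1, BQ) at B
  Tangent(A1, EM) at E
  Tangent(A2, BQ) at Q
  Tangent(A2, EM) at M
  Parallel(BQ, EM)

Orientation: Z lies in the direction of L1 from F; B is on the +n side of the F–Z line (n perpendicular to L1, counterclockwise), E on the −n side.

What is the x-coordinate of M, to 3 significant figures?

17.8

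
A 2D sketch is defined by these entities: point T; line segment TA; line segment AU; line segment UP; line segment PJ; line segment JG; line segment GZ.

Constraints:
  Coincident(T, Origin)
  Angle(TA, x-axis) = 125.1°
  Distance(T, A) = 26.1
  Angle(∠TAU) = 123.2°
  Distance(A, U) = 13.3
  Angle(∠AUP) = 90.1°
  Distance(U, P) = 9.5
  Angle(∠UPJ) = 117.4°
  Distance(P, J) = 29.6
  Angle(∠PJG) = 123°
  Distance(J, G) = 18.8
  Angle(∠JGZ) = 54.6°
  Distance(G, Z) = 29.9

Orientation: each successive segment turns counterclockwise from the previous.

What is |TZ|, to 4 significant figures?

23.88

∠PJG = 123.0° gives JG at 31.40° from the x-axis; with |JG| = 18.8, G = (14.74, 8.423). ∠JGZ = 54.6° gives GZ at 156.8° from the x-axis; with |GZ| = 29.9, Z = (-12.74, 20.20). Then |TZ| = |Z − T| = 23.88.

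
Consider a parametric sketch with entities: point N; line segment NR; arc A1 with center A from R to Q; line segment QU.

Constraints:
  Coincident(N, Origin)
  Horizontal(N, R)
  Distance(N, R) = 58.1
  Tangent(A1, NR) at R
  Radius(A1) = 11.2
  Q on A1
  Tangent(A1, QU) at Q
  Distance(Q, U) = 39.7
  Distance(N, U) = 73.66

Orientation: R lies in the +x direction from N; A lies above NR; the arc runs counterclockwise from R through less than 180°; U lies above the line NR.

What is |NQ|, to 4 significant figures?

70.12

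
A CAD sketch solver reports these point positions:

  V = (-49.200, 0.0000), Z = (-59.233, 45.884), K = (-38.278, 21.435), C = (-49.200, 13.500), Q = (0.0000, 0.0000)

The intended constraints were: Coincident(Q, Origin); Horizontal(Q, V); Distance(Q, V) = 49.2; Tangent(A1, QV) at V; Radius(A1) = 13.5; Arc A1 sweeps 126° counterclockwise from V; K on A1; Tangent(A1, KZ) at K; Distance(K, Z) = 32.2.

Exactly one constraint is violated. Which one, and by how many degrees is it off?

Tangent(A1, KZ) at K — off by 4.60°.

Q = (0.00, 0.00) ✓; Q.y = 0.00, V.y = 0.00 ✓; |QV| = 49.20 ✓; ∠(CV, VQ) = 90.00° ✓; |CV| = 13.50 ✓; bearing(C→K) − bearing(C→V) = 126.0° ✓; |CK| = 13.50 ✓; ∠(CK, KZ) = 85.40° ✗; |KZ| = 32.20 ✓.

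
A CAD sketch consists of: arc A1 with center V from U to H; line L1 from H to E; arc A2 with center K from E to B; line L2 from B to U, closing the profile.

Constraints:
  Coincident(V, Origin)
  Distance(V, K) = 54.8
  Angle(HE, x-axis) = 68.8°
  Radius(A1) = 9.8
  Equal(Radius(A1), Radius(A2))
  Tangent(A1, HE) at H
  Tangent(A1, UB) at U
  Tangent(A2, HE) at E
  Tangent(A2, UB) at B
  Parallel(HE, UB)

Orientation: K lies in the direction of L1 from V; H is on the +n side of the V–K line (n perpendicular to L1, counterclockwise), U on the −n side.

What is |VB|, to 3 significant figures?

55.7

The slot axis is L1's direction at 68.8°, so u = (cos 68.8°, sin 68.8°) = (0.362, 0.932) and n = (−sin 68.8°, cos 68.8°) = (-0.932, 0.362). V is at the origin and K lies 54.8 along u from V, so K = 54.8·u = (19.8, 51.1). Tangency of A1 to both parallel lines with radius 9.8 puts H and U at V ± 9.8·n: H = (-9.14, 3.54), U = (9.14, -3.54). Equal radii place E and B the same way about K: E = K + 9.8·n = (10.7, 54.6), B = K − 9.8·n = (29.0, 47.5). Then |VB| = |B − V| = 55.7.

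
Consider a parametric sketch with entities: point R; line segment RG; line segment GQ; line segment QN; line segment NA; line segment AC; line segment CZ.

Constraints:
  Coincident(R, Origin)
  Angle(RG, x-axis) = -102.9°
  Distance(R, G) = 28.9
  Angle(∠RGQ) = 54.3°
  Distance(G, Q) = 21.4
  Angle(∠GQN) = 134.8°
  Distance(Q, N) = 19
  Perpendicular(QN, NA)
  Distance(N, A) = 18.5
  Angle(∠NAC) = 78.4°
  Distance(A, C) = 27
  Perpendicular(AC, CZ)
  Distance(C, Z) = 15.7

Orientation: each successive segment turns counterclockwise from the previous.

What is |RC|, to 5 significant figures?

21.948

The perpendicularity gives NA at right angles to QN, so NA runs at 158.00°; with |NA| = 18.5, A = (3.2406, 4.6690). ∠NAC = 78.4° gives AC at -100.40° from the x-axis; with |AC| = 27.0, C = (-1.6334, -21.887). Then |RC| = |C − R| = 21.948.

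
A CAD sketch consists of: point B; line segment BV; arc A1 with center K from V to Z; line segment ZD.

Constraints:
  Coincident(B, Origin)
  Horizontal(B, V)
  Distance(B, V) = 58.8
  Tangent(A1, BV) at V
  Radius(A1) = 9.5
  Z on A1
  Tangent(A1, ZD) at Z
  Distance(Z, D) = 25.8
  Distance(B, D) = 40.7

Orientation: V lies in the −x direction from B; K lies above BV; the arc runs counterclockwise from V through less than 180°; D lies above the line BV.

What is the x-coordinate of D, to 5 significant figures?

-34.281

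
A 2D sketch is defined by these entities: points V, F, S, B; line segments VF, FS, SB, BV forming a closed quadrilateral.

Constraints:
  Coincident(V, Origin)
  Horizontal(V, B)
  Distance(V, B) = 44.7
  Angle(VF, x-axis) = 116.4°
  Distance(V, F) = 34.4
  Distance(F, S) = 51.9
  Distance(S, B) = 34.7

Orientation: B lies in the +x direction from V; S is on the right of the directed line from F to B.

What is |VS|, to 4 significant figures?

18.05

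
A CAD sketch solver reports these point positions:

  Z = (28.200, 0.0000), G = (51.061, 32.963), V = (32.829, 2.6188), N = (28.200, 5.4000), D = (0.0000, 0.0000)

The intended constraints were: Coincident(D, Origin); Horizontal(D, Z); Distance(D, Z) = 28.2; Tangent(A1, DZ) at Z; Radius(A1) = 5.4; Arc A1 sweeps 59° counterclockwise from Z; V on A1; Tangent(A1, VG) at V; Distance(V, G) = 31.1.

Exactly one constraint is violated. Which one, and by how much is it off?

Distance(V, G) = 31.1 — off by 4.30.

D = (0.00, 0.00) ✓; D.y = 0.00, Z.y = 0.00 ✓; |DZ| = 28.20 ✓; ∠(NZ, ZD) = 90.00° ✓; |NZ| = 5.400 ✓; bearing(N→V) − bearing(N→Z) = 59.00° ✓; |NV| = 5.400 ✓; ∠(NV, VG) = 90.00° ✓; |VG| = 35.40 ✗.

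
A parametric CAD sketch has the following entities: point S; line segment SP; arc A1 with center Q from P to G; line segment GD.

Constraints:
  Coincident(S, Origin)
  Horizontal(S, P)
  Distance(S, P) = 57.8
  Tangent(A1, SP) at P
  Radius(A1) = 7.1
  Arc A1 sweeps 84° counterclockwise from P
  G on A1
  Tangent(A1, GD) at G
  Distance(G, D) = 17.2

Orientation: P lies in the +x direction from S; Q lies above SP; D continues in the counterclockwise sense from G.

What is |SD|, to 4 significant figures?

70.67

S is at the origin; SP is horizontal with |SP| = 57.8 and P on the +x side, so P = (57.80, 0.000). Tangency of A1 to SP means the radius QP is perpendicular to SP, so Q = P + (0, 7.1) = (57.80, 7.100). On A1, P sits at bearing -90° from Q; an 84° counterclockwise sweep puts G at bearing -6°, so G = Q + 7.1·(cos -6°, sin -6°) = (64.86, 6.358). A1 meets GD tangentially, so QG is at right angles to GD, so GD runs along (−sin -6°, cos -6°); with |GD| = 17.2, D = (66.66, 23.46). Then |SD| = |D − S| = 70.67.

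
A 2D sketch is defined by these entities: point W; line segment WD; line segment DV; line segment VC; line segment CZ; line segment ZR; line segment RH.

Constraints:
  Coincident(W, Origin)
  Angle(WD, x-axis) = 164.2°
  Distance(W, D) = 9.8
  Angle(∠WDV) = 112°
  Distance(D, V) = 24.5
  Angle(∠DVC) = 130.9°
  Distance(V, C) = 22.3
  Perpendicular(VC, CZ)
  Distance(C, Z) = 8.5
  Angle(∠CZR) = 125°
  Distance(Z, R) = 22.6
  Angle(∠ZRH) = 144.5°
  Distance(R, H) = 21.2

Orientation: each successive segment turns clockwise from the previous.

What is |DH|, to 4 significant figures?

3.081

∠CZR = 125.0° gives ZR at -97.90° from the x-axis; with |ZR| = 22.6, R = (6.225, 15.19). ∠ZRH = 144.5° gives RH at -133.4° from the x-axis; with |RH| = 21.2, H = (-8.342, -0.2143). Then |DH| = |H − D| = 3.081.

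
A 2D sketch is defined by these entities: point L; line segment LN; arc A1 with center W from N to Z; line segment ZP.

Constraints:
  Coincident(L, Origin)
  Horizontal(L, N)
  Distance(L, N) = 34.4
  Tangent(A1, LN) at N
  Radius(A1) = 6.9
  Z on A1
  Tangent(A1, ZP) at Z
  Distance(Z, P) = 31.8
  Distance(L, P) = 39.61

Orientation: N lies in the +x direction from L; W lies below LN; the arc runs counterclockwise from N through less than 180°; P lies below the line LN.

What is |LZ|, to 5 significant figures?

28.235

Checks: |WZ| = 6.900 ✓; ∠(WZ, ZP) = 90.00° ✓; |ZP| = 31.80 ✓; |LP| = 39.61 ✓.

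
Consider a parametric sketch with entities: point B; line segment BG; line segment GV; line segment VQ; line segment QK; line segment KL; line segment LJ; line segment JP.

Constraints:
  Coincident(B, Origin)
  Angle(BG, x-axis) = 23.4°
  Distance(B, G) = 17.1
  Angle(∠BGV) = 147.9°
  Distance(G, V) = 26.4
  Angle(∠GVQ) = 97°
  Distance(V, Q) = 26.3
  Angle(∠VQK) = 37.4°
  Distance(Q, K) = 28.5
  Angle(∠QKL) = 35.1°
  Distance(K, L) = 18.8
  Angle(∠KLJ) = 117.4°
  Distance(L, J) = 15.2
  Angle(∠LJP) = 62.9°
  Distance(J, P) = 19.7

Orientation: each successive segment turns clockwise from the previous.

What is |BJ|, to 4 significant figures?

49.27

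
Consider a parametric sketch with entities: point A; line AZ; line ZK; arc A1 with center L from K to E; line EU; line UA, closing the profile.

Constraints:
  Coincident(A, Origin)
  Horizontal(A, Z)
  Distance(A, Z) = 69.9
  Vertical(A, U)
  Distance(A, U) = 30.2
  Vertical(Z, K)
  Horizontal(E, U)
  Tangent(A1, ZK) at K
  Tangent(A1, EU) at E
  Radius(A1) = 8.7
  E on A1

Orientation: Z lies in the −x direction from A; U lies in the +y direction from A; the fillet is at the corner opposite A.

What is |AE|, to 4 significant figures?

68.25

The virtual corner opposite A is at (-69.90, 30.20). Since A1 is tangent to ZK there, LK ⟂ ZK and the tangent condition forces LE to be normal to EU, with radius 8.7, so the center L sits 8.7 in from both sides at L = (-61.20, 21.50). That places the tangent points at K = (-69.90, 21.50) on ZK and E = (-61.20, 30.20) on EU. Then |AE| = |E − A| = 68.25.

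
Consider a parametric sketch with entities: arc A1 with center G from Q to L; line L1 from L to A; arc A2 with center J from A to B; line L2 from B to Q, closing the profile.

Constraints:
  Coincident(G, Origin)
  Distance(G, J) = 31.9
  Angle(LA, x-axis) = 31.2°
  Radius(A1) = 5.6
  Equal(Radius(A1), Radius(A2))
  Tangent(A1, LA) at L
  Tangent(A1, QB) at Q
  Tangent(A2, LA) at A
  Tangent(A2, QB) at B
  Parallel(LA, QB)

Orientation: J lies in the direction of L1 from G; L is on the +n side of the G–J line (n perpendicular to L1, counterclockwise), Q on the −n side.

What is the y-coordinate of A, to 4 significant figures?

21.32

The slot axis is L1's direction at 31.2°, so u = (cos 31.2°, sin 31.2°) = (0.8554, 0.5180) and n = (−sin 31.2°, cos 31.2°) = (-0.5180, 0.8554). G is at the origin and J lies 31.9 along u from G, so J = 31.9·u = (27.29, 16.53). Tangency of A1 to both parallel lines with radius 5.6 puts L and Q at G ± 5.6·n: L = (-2.901, 4.790), Q = (2.901, -4.790). Equal radii place A and B the same way about J: A = J + 5.6·n = (24.39, 21.32), B = J − 5.6·n = (30.19, 11.74). So A.y = 21.32.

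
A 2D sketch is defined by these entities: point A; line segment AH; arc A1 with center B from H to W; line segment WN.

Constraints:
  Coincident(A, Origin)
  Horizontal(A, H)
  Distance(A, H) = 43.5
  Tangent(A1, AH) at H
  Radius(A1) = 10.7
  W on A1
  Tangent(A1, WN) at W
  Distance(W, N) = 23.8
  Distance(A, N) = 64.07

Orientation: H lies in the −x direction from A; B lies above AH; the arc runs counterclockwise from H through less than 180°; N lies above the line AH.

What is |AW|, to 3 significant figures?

40.8

A is at the origin; A and H share the same y with |AH| = 43.5 and H on the −x side, so H = (-43.5, 0.00). Tangency of A1 to AH means the radius BH is perpendicular to AH, so B = H + (0, 10.7) = (-43.5, 10.7). Since BW ⟂ WN (tangency), |BN| = √(10.7² + 23.8²) = 26.1 regardless of where W sits on A1. So N lies on both circle(A, 64.07) and circle(B, 26.1); the above-AH intersection is N = (-53.9, 34.6). W is the foot of the tangent from N: W = (-36.3, 18.6).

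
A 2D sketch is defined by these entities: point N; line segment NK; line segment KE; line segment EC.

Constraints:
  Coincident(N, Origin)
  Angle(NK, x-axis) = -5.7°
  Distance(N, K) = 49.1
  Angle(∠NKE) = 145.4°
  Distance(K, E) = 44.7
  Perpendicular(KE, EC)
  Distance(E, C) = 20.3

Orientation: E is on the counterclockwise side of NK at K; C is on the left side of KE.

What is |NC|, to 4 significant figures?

85.45

N is at the origin; NK runs at -5.7° with length 49.1, so K = 49.1·(cos -5.7°, sin -5.7°) = (48.86, -4.877). ∠NKE = 145.4°, so KE runs at -5.7° + (180° − 145.4°) = 28.90° from the x-axis; with |KE| = 44.7, E = K + 44.7·(cos 28.90°, sin 28.90°) = (87.99, 16.73). The perpendicularity gives EC at right angles to KE; with |EC| = 20.3 on the left of KE, C = E + 20.3·(-0.4833, 0.8755) = (78.18, 34.50). Then |NC| = |C − N| = 85.45.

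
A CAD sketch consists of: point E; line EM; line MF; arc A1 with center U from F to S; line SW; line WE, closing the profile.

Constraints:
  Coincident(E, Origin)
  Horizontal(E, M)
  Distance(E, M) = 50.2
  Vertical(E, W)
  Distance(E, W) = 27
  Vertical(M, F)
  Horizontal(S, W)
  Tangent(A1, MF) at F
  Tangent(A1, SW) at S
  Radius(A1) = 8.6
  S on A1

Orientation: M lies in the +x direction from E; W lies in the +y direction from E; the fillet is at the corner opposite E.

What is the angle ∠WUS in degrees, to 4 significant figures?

78.32°

E is at the origin; EM is horizontal with |EM| = 50.2 and M on the +x side, so M = (50.20, 0.000). EW is vertical with |EW| = 27.0 and W on the +y side, so W = (0.000, 27.00). The virtual corner opposite E is at (50.20, 27.00). Tangency of A1 to MF means the radius UF is perpendicular to MF and A1 meets SW tangentially, so US is at right angles to SW, with radius 8.6, so the center U sits 8.6 in from both sides at U = (41.60, 18.40). That places the tangent points at F = (50.20, 18.40) on MF and S = (41.60, 27.00) on SW. Then cos ∠WUS = UW·US / (|UW||US|), giving 78.32°.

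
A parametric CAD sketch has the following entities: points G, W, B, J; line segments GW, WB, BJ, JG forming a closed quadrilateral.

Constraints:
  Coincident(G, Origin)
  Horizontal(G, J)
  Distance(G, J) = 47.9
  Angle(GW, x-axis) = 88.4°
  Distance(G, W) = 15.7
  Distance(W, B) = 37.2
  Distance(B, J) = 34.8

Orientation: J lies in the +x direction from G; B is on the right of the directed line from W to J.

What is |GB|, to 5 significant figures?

24.716

G is at the origin; G and J share the same y with |GJ| = 47.9 and J in +x, so J = (47.9, 0). GW runs at 88.4° with |GW| = 15.7, so W = (0.43837, 15.694). B is determined by |WB| = 37.2 and |BJ| = 34.8 together: it lies at the intersection of circle(W, 37.2) and circle(J, 34.8). With |WJ| = 49.989, the foot of the radical line on WJ is 26.723 from W and the perpendicular offset is √(37.2² − 26.723²) = 25.879. Taking the right-of-WJ solution: B = (17.686, -17.266).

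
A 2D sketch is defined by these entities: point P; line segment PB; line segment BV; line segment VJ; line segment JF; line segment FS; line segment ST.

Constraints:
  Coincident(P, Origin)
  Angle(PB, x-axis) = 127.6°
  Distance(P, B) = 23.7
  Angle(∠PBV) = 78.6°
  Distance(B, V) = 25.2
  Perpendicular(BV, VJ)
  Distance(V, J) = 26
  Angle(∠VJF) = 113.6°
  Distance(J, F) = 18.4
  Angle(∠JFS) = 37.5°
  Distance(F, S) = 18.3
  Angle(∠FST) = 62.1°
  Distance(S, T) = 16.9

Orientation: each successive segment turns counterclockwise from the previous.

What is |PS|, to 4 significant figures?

13.82

P is at the origin; PB runs at 127.6° with length 23.7, so B = (-14.46, 18.78). ∠PBV = 78.6° gives BV at -131.0° from the x-axis; with |BV| = 25.2, V = (-30.99, -0.2414). BV is perpendicular to VJ, so VJ runs at -41.00°; with |VJ| = 26.0, J = (-11.37, -17.30). ∠VJF = 113.6° gives JF at 25.40° from the x-axis; with |JF| = 18.4, F = (5.251, -9.407). ∠JFS = 37.5° gives FS at 167.9° from the x-axis; with |FS| = 18.3, S = (-12.64, -5.571). Then |PS| = |S − P| = 13.82.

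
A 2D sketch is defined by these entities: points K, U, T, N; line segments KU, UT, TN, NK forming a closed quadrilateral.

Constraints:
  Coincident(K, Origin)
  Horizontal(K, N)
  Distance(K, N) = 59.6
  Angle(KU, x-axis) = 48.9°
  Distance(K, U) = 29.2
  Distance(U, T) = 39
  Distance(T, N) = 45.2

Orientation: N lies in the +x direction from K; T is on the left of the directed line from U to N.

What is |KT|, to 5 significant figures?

67.712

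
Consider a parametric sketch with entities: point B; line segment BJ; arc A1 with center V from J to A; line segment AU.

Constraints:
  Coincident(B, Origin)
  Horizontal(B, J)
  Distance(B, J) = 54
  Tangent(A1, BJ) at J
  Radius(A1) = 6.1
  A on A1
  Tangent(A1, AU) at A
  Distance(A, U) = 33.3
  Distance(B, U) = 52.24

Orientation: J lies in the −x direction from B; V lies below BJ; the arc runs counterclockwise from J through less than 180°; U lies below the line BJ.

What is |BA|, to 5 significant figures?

59.592

B is at the origin; B and J share the same y with |BJ| = 54.0 and J on the −x side, so J = (-54.000, 0.0000). The tangent condition forces VJ to be normal to BJ, so V = J + (0, -6.1) = (-54.000, -6.1000). Since VA ⟂ AU (tangency), |VU| = √(6.1² + 33.3²) = 33.854 regardless of where A sits on A1. So U lies on both circle(B, 52.24) and circle(V, 33.854); the below-BJ intersection is U = (-37.945, -35.905). A is the foot of the tangent from U: A = (-58.761, -9.9132).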